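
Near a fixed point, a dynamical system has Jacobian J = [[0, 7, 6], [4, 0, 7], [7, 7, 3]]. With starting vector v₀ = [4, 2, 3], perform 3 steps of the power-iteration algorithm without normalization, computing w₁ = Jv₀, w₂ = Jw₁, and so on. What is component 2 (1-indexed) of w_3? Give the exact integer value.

w1 = Jv₀ = (0·4 + 7·2 + 6·3; 4·4 + 0·2 + 7·3; 7·4 + 7·2 + 3·3) = (32, 37, 51)
w2 = Jw1 = (0·32 + 7·37 + 6·51; 4·32 + 0·37 + 7·51; 7·32 + 7·37 + 3·51) = (565, 485, 636)
w3 = Jw2 = (7211, 6712, 9258)
The requested component of w3 is 6712.

6712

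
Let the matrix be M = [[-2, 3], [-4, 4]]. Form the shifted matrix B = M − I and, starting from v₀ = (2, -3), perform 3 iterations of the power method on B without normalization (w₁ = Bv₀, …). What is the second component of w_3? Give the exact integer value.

51

B = M − I has rows (-3, 3); (-4, 3)
w1 = Bv₀ = (-15, -17)
w2 = Bw1 = (-6, 9)
w3 = Bw2 = (45, 51)
Requested component of w3: 51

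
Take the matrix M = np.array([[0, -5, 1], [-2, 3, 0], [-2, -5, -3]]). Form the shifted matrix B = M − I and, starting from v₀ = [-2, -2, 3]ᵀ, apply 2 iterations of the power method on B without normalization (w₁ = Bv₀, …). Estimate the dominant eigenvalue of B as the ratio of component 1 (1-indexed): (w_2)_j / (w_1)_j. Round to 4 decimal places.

B = M − I has rows (-1, -5, 1); (-2, 2, 0); (-2, -5, -4)
w1 = Bv₀ = (15, 0, 2)
w2 = Bw1 = (-13, -30, -38)
Ratio: -13/15 = -0.8667

μ ≈ -0.8667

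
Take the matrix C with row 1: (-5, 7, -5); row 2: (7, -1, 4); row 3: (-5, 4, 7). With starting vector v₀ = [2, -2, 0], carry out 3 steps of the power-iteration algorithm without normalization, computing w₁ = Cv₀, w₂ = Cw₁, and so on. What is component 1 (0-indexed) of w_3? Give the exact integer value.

2742

w1 = Cv₀ = ((-5)·2 + 7·(-2) + (-5)·0; 7·2 + (-1)·(-2) + 4·0; (-5)·2 + 4·(-2) + 7·0) = (-24, 16, -18)
w2 = Cw1 = ((-5)·(-24) + 7·16 + (-5)·(-18); 7·(-24) + (-1)·16 + 4·(-18); (-5)·(-24) + 4·16 + 7·(-18)) = (322, -256, 58)
w3 = Cw2 = (-3692, 2742, -2228)
The requested component of w3 is 2742.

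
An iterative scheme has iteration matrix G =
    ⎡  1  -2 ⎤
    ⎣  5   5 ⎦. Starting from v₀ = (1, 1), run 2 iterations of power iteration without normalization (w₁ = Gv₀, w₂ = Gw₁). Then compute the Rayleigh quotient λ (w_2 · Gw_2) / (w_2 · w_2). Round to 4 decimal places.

λ ≈ 3.1350

w1 = Gv₀ = (1·1 + (-2)·1; 5·1 + 5·1) = (-1, 10)
w2 = Gw1 = (1·(-1) + (-2)·10; 5·(-1) + 5·10) = (-21, 45)
Gw2 = (-111, 120)
w2·Gw2 = (-21)·(-111) + 45·120 = 7731; w2·w2 = (-21)·(-21) + 45·45 = 2466
λ ≈ 7731/2466 = 3.1350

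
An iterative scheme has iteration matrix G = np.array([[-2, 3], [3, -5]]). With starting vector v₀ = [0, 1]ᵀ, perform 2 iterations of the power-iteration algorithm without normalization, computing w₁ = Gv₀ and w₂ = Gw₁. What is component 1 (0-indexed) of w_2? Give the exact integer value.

w1 = Gv₀ = ((-2)·0 + 3·1; 3·0 + (-5)·1) = (3, -5)
w2 = Gw1 = ((-2)·3 + 3·(-5); 3·3 + (-5)·(-5)) = (-21, 34)
The requested component of w2 is 34.

34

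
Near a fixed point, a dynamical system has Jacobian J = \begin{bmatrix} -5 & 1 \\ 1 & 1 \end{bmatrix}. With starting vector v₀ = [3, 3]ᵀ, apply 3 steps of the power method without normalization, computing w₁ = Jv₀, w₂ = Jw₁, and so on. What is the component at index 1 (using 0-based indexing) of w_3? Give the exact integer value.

w1 = Jv₀ = (-12, 6)
w2 = Jw1 = (66, -6)
w3 = Jw2 = (-336, 60)
The requested component of w3 is 60.

60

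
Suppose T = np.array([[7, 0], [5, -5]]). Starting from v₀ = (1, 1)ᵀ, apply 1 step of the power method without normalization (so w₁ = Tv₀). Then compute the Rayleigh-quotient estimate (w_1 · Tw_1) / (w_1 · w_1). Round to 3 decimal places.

w1 = Tv₀ = (7, 0)
Tw1 = (49, 35)
w1·Tw1 = 7·49 + 0·35 = 343; w1·w1 = 7·7 + 0·0 = 49
λ ≈ 343/49 = 7.000

λ ≈ 7.000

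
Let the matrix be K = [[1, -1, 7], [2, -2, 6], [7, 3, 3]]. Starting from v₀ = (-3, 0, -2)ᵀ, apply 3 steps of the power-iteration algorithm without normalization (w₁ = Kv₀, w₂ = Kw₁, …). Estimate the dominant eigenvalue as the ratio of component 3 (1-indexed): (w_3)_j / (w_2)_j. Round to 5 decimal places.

w1 = Kv₀ = (1·(-3) + (-1)·0 + 7·(-2); 2·(-3) + (-2)·0 + 6·(-2); 7·(-3) + 3·0 + 3·(-2)) = (-17, -18, -27)
w2 = Kw1 = (1·(-17) + (-1)·(-18) + 7·(-27); 2·(-17) + (-2)·(-18) + 6·(-27); 7·(-17) + 3·(-18) + 3·(-27)) = (-188, -160, -254)
w3 = Kw2 = (-1806, -1580, -2558)
Ratio at component: -2558 / -254 = 10.07087

λ ≈ 10.07087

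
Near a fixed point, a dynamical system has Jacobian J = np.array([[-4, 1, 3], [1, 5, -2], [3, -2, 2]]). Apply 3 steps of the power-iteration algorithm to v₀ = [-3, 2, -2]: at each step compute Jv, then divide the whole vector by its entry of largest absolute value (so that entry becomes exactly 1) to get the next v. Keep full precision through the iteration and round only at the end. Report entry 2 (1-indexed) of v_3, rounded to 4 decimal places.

Jv0 = (8.00000, 11.00000, -17.00000); divide by -17.00000 → v1 = (-0.47059, -0.64706, 1.00000)
Jv1 = (4.23529, -5.70588, 1.88235); divide by -5.70588 → v2 = (-0.74227, 1.00000, -0.32990)
Jv2 = (2.97938, 4.91753, -4.88660); divide by 4.91753 → v3 = (0.60587, 1.00000, -0.99371)
Requested entry of v3: 477/477 = 1.0000

1.0000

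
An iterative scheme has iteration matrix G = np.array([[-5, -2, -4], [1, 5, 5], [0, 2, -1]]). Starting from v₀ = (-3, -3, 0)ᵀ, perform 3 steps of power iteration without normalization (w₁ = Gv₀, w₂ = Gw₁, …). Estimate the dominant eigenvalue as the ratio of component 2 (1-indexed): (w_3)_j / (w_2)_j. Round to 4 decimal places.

λ ≈ 6.9697

w1 = Gv₀ = (21, -18, -6)
w2 = Gw1 = (-45, -99, -30)
w3 = Gw2 = (543, -690, -168)
Ratio at component: -690 / -99 = 6.9697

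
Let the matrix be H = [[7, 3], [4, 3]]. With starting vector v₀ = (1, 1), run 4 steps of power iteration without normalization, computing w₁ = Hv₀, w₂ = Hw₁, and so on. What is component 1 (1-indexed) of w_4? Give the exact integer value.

w1 = Hv₀ = (7·1 + 3·1; 4·1 + 3·1) = (10, 7)
w2 = Hw1 = (7·10 + 3·7; 4·10 + 3·7) = (91, 61)
w3 = Hw2 = (820, 547)
w4 = Hw3 = (7381, 4921)
The requested component of w4 is 7381.

7381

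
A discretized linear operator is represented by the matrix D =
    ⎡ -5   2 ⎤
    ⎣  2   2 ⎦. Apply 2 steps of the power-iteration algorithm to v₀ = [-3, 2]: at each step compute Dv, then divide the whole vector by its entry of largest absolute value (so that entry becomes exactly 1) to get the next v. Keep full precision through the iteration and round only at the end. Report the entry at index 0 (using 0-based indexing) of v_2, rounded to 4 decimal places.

1.0000

Dv0 = (19.00000, -2.00000); divide by 19.00000 → v1 = (1.00000, -0.10526)
Dv1 = (-5.21053, 1.78947); divide by -5.21053 → v2 = (1.00000, -0.34343)
Requested entry of v2: -99/-99 = 1.0000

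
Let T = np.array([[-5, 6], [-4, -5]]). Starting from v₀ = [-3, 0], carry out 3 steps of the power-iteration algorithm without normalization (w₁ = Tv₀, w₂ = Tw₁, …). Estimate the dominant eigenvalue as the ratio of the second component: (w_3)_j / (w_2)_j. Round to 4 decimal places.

w1 = Tv₀ = ((-5)·(-3) + 6·0; (-4)·(-3) + (-5)·0) = (15, 12)
w2 = Tw1 = ((-5)·15 + 6·12; (-4)·15 + (-5)·12) = (-3, -120)
w3 = Tw2 = (-705, 612)
Ratio at component: 612 / -120 = -5.1000

-5.1000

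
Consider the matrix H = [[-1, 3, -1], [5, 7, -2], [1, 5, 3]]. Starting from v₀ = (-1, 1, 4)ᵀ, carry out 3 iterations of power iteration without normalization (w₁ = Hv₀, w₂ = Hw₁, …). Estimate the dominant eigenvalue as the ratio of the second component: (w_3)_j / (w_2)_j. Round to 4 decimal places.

λ ≈ 9.7838

w1 = Hv₀ = ((-1)·(-1) + 3·1 + (-1)·4; 5·(-1) + 7·1 + (-2)·4; 1·(-1) + 5·1 + 3·4) = (0, -6, 16)
w2 = Hw1 = ((-1)·0 + 3·(-6) + (-1)·16; 5·0 + 7·(-6) + (-2)·16; 1·0 + 5·(-6) + 3·16) = (-34, -74, 18)
w3 = Hw2 = (-206, -724, -350)
Ratio at component: -724 / -74 = 9.7838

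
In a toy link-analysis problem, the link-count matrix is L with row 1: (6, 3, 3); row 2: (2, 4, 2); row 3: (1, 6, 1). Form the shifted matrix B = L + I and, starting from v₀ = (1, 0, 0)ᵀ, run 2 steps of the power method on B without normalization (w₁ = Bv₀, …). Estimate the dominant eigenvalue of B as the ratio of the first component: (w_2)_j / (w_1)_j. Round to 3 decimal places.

μ ≈ 8.286

B = L + I has rows (7, 3, 3); (2, 5, 2); (1, 6, 2)
w1 = Bv₀ = (7, 2, 1)
w2 = Bw1 = (58, 26, 21)
Ratio: 58/7 = 8.286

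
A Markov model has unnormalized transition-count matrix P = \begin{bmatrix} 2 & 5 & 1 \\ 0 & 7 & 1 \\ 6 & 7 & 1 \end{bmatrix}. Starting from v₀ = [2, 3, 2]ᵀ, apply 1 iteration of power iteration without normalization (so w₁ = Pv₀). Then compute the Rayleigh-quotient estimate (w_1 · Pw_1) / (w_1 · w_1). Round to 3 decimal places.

λ ≈ 9.025

w1 = Pv₀ = (2·2 + 5·3 + 1·2; 0·2 + 7·3 + 1·2; 6·2 + 7·3 + 1·2) = (21, 23, 35)
Pw1 = (192, 196, 322)
w1·Pw1 = 21·192 + 23·196 + 35·322 = 19810; w1·w1 = 21·21 + 23·23 + 35·35 = 2195
λ ≈ 19810/2195 = 9.025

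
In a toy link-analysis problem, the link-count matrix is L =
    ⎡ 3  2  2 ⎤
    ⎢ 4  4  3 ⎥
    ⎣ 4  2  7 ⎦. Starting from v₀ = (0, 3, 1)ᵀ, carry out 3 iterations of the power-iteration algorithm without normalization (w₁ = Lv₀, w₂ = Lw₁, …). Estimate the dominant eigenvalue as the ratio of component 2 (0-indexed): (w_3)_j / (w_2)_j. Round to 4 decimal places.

w1 = Lv₀ = (8, 15, 13)
w2 = Lw1 = (80, 131, 153)
w3 = Lw2 = (808, 1303, 1653)
Ratio at component: 1653 / 153 = 10.8039

λ ≈ 10.8039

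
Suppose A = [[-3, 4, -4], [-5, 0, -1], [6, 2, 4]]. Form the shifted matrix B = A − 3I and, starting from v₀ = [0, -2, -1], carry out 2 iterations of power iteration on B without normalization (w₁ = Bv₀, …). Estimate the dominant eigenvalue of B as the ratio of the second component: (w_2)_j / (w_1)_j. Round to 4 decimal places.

B = A − 3I has rows (-6, 4, -4); (-5, -3, -1); (6, 2, 1)
w1 = Bv₀ = ((-6)·0 + 4·(-2) + (-4)·(-1); (-5)·0 + (-3)·(-2) + (-1)·(-1); 6·0 + 2·(-2) + 1·(-1)) = (-4, 7, -5)
w2 = Bw1 = ((-6)·(-4) + 4·7 + (-4)·(-5); (-5)·(-4) + (-3)·7 + (-1)·(-5); 6·(-4) + 2·7 + 1·(-5)) = (72, 4, -15)
Ratio: 4/7 = 0.5714

μ ≈ 0.5714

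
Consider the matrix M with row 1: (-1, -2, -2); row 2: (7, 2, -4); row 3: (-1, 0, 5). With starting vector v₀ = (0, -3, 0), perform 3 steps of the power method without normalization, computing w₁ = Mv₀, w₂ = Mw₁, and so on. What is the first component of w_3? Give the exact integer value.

w1 = Mv₀ = ((-1)·0 + (-2)·(-3) + (-2)·0; 7·0 + 2·(-3) + (-4)·0; (-1)·0 + 0·(-3) + 5·0) = (6, -6, 0)
w2 = Mw1 = ((-1)·6 + (-2)·(-6) + (-2)·0; 7·6 + 2·(-6) + (-4)·0; (-1)·6 + 0·(-6) + 5·0) = (6, 30, -6)
w3 = Mw2 = (-54, 126, -36)
The requested component of w3 is -54.

-54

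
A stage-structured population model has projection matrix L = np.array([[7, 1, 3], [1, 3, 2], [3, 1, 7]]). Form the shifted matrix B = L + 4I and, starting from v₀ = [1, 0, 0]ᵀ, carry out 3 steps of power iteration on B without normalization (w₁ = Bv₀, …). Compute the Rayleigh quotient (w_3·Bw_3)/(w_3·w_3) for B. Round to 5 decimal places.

μ ≈ 14.19627

B = L + 4I has rows (11, 1, 3); (1, 7, 2); (3, 1, 11)
w1 = Bv₀ = (11·1 + 1·0 + 3·0; 1·1 + 7·0 + 2·0; 3·1 + 1·0 + 11·0) = (11, 1, 3)
w2 = Bw1 = (11·11 + 1·1 + 3·3; 1·11 + 7·1 + 2·3; 3·11 + 1·1 + 11·3) = (131, 24, 67)
w3 = Bw2 = (1666, 433, 1154)
Bw3 = (22221, 7005, 18125)
w3·Bw3 = 60969601; w3·w3 = 4294761; μ ≈ 60969601/4294761 = 14.19627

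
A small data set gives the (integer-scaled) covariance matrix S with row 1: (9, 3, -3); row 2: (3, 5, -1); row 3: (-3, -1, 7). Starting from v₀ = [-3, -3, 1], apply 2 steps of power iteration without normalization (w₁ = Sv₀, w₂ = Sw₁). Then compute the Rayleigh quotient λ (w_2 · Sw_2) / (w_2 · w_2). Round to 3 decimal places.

λ ≈ 12.377

w1 = Sv₀ = (9·(-3) + 3·(-3) + (-3)·1; 3·(-3) + 5·(-3) + (-1)·1; (-3)·(-3) + (-1)·(-3) + 7·1) = (-39, -25, 19)
w2 = Sw1 = (9·(-39) + 3·(-25) + (-3)·19; 3·(-39) + 5·(-25) + (-1)·19; (-3)·(-39) + (-1)·(-25) + 7·19) = (-483, -261, 275)
Sw2 = (-5955, -3029, 3635)
w2·Sw2 = (-483)·(-5955) + (-261)·(-3029) + 275·3635 = 4666459; w2·w2 = (-483)·(-483) + (-261)·(-261) + 275·275 = 377035
λ ≈ 4666459/377035 = 12.377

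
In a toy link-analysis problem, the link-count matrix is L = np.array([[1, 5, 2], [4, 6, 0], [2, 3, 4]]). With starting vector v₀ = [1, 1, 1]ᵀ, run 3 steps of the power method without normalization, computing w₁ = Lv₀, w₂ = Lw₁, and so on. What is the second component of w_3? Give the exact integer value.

856

w1 = Lv₀ = (8, 10, 9)
w2 = Lw1 = (76, 92, 82)
w3 = Lw2 = (700, 856, 756)
The requested component of w3 is 856.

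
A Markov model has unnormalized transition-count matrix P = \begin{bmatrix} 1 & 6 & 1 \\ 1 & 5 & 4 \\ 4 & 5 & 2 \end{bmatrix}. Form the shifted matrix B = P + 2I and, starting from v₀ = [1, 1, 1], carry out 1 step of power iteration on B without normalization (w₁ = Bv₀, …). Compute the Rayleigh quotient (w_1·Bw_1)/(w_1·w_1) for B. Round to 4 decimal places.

μ ≈ 11.8111

B = P + 2I has rows (3, 6, 1); (1, 7, 4); (4, 5, 4)
w1 = Bv₀ = (3·1 + 6·1 + 1·1; 1·1 + 7·1 + 4·1; 4·1 + 5·1 + 4·1) = (10, 12, 13)
Bw1 = (115, 146, 152)
w1·Bw1 = 4878; w1·w1 = 413; μ ≈ 4878/413 = 11.8111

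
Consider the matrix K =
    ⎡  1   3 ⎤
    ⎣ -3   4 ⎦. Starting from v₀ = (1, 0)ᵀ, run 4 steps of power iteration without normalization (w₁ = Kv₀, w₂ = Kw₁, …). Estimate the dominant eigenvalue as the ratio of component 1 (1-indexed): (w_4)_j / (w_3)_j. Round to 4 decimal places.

w1 = Kv₀ = (1, -3)
w2 = Kw1 = (-8, -15)
w3 = Kw2 = (-53, -36)
w4 = Kw3 = (-161, 15)
Ratio at component: -161 / -53 = 3.0377

3.0377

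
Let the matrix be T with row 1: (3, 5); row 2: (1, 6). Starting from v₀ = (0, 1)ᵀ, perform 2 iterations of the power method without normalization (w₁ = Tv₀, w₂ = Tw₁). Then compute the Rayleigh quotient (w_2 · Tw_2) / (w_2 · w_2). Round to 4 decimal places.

λ ≈ 7.3478

w1 = Tv₀ = (3·0 + 5·1; 1·0 + 6·1) = (5, 6)
w2 = Tw1 = (3·5 + 5·6; 1·5 + 6·6) = (45, 41)
Tw2 = (340, 291)
w2·Tw2 = 45·340 + 41·291 = 27231; w2·w2 = 45·45 + 41·41 = 3706
λ ≈ 27231/3706 = 7.3478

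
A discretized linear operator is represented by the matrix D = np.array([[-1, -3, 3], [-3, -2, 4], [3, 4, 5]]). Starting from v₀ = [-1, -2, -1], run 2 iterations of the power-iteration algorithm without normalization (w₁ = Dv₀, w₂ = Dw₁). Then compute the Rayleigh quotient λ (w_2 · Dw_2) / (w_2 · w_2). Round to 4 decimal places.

1.8946

w1 = Dv₀ = (4, 3, -16)
w2 = Dw1 = (-61, -82, -56)
Dw2 = (139, 123, -791)
w2·Dw2 = (-61)·139 + (-82)·123 + (-56)·(-791) = 25731; w2·w2 = (-61)·(-61) + (-82)·(-82) + (-56)·(-56) = 13581
λ ≈ 25731/13581 = 1.8946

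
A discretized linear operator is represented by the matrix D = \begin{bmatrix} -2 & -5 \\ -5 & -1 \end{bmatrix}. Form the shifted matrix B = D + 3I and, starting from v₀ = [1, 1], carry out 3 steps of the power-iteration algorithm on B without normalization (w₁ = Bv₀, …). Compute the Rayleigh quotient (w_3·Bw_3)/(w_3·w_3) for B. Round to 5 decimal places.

μ ≈ -2.61069

B = D + 3I has rows (1, -5); (-5, 2)
w1 = Bv₀ = (-4, -3)
w2 = Bw1 = (11, 14)
w3 = Bw2 = (-59, -27)
Bw3 = (76, 241)
w3·Bw3 = -10991; w3·w3 = 4210; μ ≈ -10991/4210 = -2.61069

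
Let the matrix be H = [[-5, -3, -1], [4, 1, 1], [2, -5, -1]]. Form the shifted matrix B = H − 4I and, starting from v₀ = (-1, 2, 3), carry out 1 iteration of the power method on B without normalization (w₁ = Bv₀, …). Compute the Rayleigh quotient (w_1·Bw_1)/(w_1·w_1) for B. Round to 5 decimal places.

B = H − 4I has rows (-9, -3, -1); (4, -3, 1); (2, -5, -5)
w1 = Bv₀ = (0, -7, -27)
Bw1 = (48, -6, 170)
w1·Bw1 = -4548; w1·w1 = 778; μ ≈ -4548/778 = -5.84576

μ ≈ -5.84576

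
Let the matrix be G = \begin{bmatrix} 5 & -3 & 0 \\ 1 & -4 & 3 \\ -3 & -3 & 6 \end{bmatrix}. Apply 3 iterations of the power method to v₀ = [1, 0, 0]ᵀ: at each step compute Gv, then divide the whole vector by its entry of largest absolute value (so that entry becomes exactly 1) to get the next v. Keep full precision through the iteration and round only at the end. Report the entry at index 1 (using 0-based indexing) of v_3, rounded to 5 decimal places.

Gv0 = (5.000000, 1.000000, -3.000000); divide by 5.000000 → v1 = (1.000000, 0.200000, -0.600000)
Gv1 = (4.400000, -1.600000, -7.200000); divide by -7.200000 → v2 = (-0.611111, 0.222222, 1.000000)
Gv2 = (-3.722222, 1.500000, 7.166667); divide by 7.166667 → v3 = (-0.519380, 0.209302, 1.000000)
Requested entry of v3: -54/-258 = 0.20930

0.20930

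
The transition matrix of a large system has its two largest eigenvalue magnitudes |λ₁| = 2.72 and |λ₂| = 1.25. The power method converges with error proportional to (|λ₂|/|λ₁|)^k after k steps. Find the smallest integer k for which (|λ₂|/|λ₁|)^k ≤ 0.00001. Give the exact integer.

15

|λ₂/λ₁| = 1.25/2.72 = 0.45956
Need k ≥ ln(0.00001) / ln(0.45956) = -11.5129 / -0.7775 ≈ 14.808
Smallest integer k satisfying the bound: 15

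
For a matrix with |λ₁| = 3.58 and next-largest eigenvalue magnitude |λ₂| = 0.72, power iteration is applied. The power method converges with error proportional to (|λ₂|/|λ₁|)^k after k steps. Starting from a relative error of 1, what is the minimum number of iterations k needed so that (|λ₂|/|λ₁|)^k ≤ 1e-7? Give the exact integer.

|λ₂/λ₁| = 0.72/3.58 = 0.20112
Need k ≥ ln(1e-7) / ln(0.20112) = -16.1181 / -1.6039 ≈ 10.050
Smallest integer k satisfying the bound: 11

11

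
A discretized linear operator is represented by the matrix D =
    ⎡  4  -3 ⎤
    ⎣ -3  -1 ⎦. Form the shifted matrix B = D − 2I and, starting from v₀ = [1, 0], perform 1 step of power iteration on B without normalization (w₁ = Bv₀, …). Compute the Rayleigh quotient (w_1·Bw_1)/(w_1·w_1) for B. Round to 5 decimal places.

B = D − 2I has rows (2, -3); (-3, -3)
w1 = Bv₀ = (2·1 + (-3)·0; (-3)·1 + (-3)·0) = (2, -3)
Bw1 = (13, 3)
w1·Bw1 = 17; w1·w1 = 13; μ ≈ 17/13 = 1.30769

μ ≈ 1.30769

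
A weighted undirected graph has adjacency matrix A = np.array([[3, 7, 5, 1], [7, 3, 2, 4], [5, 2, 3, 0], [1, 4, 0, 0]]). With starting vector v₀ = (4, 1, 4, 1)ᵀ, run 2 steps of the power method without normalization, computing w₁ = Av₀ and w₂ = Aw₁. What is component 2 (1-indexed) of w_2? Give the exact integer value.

w1 = Av₀ = (3·4 + 7·1 + 5·4 + 1·1; 7·4 + 3·1 + 2·4 + 4·1; 5·4 + 2·1 + 3·4 + 0·1; 1·4 + 4·1 + 0·4 + 0·1) = (40, 43, 34, 8)
w2 = Aw1 = (3·40 + 7·43 + 5·34 + 1·8; 7·40 + 3·43 + 2·34 + 4·8; 5·40 + 2·43 + 3·34 + 0·8; 1·40 + 4·43 + 0·34 + 0·8) = (599, 509, 388, 212)
The requested component of w2 is 509.

509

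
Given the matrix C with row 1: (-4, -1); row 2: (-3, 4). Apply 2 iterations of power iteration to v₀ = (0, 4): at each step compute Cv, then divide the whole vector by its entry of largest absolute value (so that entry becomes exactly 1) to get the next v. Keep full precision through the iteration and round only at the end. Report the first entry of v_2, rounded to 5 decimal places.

0.00000

Cv0 = (-4.000000, 16.000000); divide by 16.000000 → v1 = (-0.250000, 1.000000)
Cv1 = (0.000000, 4.750000); divide by 4.750000 → v2 = (0.000000, 1.000000)
Requested entry of v2: 0/76 = 0.00000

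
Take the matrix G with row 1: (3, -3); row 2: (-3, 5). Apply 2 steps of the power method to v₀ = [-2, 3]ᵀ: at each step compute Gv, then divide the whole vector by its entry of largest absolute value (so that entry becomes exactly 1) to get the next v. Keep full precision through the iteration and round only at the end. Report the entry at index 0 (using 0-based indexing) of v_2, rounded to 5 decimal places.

-0.72000

Gv0 = (-15.000000, 21.000000); divide by 21.000000 → v1 = (-0.714286, 1.000000)
Gv1 = (-5.142857, 7.142857); divide by 7.142857 → v2 = (-0.720000, 1.000000)
Requested entry of v2: -108/150 = -0.72000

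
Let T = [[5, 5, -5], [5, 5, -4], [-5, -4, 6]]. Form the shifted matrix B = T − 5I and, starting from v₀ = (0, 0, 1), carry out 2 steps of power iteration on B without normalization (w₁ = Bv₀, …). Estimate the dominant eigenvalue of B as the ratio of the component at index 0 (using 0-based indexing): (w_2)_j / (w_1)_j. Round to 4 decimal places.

B = T − 5I has rows (0, 5, -5); (5, 0, -4); (-5, -4, 1)
w1 = Bv₀ = (-5, -4, 1)
w2 = Bw1 = (-25, -29, 42)
Ratio: -25/-5 = 5.0000

μ ≈ 5.0000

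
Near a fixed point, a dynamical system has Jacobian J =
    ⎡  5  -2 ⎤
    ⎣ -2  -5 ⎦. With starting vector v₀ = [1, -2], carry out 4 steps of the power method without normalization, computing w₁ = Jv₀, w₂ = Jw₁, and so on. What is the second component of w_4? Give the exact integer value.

-1682

w1 = Jv₀ = (5·1 + (-2)·(-2); (-2)·1 + (-5)·(-2)) = (9, 8)
w2 = Jw1 = (5·9 + (-2)·8; (-2)·9 + (-5)·8) = (29, -58)
w3 = Jw2 = (261, 232)
w4 = Jw3 = (841, -1682)
The requested component of w4 is -1682.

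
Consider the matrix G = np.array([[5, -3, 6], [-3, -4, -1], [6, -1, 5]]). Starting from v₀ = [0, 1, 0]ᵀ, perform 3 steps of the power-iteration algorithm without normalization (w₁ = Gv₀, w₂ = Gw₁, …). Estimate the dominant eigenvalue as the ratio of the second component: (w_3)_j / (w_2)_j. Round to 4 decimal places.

λ ≈ -2.2308

w1 = Gv₀ = (5·0 + (-3)·1 + 6·0; (-3)·0 + (-4)·1 + (-1)·0; 6·0 + (-1)·1 + 5·0) = (-3, -4, -1)
w2 = Gw1 = (5·(-3) + (-3)·(-4) + 6·(-1); (-3)·(-3) + (-4)·(-4) + (-1)·(-1); 6·(-3) + (-1)·(-4) + 5·(-1)) = (-9, 26, -19)
w3 = Gw2 = (-237, -58, -175)
Ratio at component: -58 / 26 = -2.2308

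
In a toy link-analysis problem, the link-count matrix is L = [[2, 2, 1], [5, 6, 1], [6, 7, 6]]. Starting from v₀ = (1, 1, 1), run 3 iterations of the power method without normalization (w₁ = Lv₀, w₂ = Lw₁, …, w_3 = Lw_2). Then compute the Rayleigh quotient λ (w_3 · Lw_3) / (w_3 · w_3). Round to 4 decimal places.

10.6510

w1 = Lv₀ = (2·1 + 2·1 + 1·1; 5·1 + 6·1 + 1·1; 6·1 + 7·1 + 6·1) = (5, 12, 19)
w2 = Lw1 = (2·5 + 2·12 + 1·19; 5·5 + 6·12 + 1·19; 6·5 + 7·12 + 6·19) = (53, 116, 228)
w3 = Lw2 = (566, 1189, 2498)
Lw3 = (6008, 12462, 26707)
w3·Lw3 = 566·6008 + 1189·12462 + 2498·26707 = 84931932; w3·w3 = 566·566 + 1189·1189 + 2498·2498 = 7974081
λ ≈ 84931932/7974081 = 10.6510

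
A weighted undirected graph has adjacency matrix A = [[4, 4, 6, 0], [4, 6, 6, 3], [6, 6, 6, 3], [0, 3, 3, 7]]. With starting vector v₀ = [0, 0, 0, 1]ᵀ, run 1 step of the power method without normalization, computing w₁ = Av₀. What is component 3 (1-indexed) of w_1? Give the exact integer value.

w1 = Av₀ = (4·0 + 4·0 + 6·0 + 0·1; 4·0 + 6·0 + 6·0 + 3·1; 6·0 + 6·0 + 6·0 + 3·1; 0·0 + 3·0 + 3·0 + 7·1) = (0, 3, 3, 7)
The requested component of w1 is 3.

3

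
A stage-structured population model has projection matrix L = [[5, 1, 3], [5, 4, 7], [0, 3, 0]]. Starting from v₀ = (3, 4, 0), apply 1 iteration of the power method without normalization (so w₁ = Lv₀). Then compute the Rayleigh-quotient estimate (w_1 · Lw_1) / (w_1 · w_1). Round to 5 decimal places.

w1 = Lv₀ = (19, 31, 12)
Lw1 = (162, 303, 93)
w1·Lw1 = 19·162 + 31·303 + 12·93 = 13587; w1·w1 = 19·19 + 31·31 + 12·12 = 1466
λ ≈ 13587/1466 = 9.26808

9.26808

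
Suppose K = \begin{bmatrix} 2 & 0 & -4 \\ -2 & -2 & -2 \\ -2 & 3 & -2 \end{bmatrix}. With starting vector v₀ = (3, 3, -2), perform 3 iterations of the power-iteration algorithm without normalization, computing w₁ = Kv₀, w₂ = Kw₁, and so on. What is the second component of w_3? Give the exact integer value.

184

w1 = Kv₀ = (14, -8, 7)
w2 = Kw1 = (0, -26, -66)
w3 = Kw2 = (264, 184, 54)
The requested component of w3 is 184.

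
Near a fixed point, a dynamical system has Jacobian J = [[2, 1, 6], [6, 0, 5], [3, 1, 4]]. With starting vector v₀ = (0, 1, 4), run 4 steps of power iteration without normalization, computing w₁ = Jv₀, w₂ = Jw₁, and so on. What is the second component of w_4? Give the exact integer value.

w1 = Jv₀ = (2·0 + 1·1 + 6·4; 6·0 + 0·1 + 5·4; 3·0 + 1·1 + 4·4) = (25, 20, 17)
w2 = Jw1 = (2·25 + 1·20 + 6·17; 6·25 + 0·20 + 5·17; 3·25 + 1·20 + 4·17) = (172, 235, 163)
w3 = Jw2 = (1557, 1847, 1403)
w4 = Jw3 = (13379, 16357, 12130)
The requested component of w4 is 16357.

16357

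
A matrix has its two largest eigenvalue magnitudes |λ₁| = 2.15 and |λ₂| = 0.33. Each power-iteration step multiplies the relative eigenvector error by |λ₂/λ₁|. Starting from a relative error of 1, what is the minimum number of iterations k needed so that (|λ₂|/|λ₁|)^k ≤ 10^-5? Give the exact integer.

|λ₂/λ₁| = 0.33/2.15 = 0.15349
Need k ≥ ln(10^-5) / ln(0.15349) = -11.5129 / -1.8741 ≈ 6.143
Smallest integer k satisfying the bound: 7

7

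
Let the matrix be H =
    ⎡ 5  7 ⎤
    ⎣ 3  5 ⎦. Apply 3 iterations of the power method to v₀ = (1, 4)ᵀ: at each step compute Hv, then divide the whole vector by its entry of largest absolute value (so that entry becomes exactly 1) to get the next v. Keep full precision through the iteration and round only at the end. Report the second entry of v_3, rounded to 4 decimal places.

0.6547

Hv0 = (33.00000, 23.00000); divide by 33.00000 → v1 = (1.00000, 0.69697)
Hv1 = (9.87879, 6.48485); divide by 9.87879 → v2 = (1.00000, 0.65644)
Hv2 = (9.59509, 6.28221); divide by 9.59509 → v3 = (1.00000, 0.65473)
Requested entry of v3: 2048/3128 = 0.6547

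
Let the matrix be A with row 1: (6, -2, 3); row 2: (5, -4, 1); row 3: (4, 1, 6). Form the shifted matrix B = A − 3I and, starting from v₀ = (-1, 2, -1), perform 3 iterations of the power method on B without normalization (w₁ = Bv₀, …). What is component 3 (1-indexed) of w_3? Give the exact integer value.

B = A − 3I has rows (3, -2, 3); (5, -7, 1); (4, 1, 3)
w1 = Bv₀ = (3·(-1) + (-2)·2 + 3·(-1); 5·(-1) + (-7)·2 + 1·(-1); 4·(-1) + 1·2 + 3·(-1)) = (-10, -20, -5)
w2 = Bw1 = (3·(-10) + (-2)·(-20) + 3·(-5); 5·(-10) + (-7)·(-20) + 1·(-5); 4·(-10) + 1·(-20) + 3·(-5)) = (-5, 85, -75)
w3 = Bw2 = (-410, -695, -160)
Requested component of w3: -160

-160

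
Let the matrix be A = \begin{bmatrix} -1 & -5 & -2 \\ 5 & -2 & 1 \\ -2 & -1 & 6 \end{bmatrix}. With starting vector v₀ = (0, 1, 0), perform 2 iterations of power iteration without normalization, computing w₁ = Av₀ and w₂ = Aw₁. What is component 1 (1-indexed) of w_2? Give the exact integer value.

w1 = Av₀ = ((-1)·0 + (-5)·1 + (-2)·0; 5·0 + (-2)·1 + 1·0; (-2)·0 + (-1)·1 + 6·0) = (-5, -2, -1)
w2 = Aw1 = ((-1)·(-5) + (-5)·(-2) + (-2)·(-1); 5·(-5) + (-2)·(-2) + 1·(-1); (-2)·(-5) + (-1)·(-2) + 6·(-1)) = (17, -22, 6)
The requested component of w2 is 17.

17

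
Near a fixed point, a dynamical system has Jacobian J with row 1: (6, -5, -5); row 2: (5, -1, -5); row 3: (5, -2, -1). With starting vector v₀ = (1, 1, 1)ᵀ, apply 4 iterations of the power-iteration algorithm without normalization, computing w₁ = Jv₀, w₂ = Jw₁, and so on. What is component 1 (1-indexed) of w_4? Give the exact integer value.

841

w1 = Jv₀ = (-4, -1, 2)
w2 = Jw1 = (-29, -29, -20)
w3 = Jw2 = (71, -16, -67)
w4 = Jw3 = (841, 706, 454)
The requested component of w4 is 841.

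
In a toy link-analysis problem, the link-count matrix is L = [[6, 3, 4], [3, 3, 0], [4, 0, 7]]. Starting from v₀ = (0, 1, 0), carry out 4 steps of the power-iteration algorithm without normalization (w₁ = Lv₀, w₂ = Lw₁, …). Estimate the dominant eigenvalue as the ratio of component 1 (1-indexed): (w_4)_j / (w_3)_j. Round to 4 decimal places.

w1 = Lv₀ = (6·0 + 3·1 + 4·0; 3·0 + 3·1 + 0·0; 4·0 + 0·1 + 7·0) = (3, 3, 0)
w2 = Lw1 = (6·3 + 3·3 + 4·0; 3·3 + 3·3 + 0·0; 4·3 + 0·3 + 7·0) = (27, 18, 12)
w3 = Lw2 = (264, 135, 192)
w4 = Lw3 = (2757, 1197, 2400)
Ratio at component: 2757 / 264 = 10.4432

λ ≈ 10.4432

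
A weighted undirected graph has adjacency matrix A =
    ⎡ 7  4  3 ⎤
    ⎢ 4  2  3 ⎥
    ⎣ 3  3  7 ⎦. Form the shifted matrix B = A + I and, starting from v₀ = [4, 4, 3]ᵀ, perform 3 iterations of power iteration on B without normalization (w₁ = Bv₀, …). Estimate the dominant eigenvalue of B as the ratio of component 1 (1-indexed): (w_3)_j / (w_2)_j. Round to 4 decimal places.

μ ≈ 13.2540

B = A + I has rows (8, 4, 3); (4, 3, 3); (3, 3, 8)
w1 = Bv₀ = (8·4 + 4·4 + 3·3; 4·4 + 3·4 + 3·3; 3·4 + 3·4 + 8·3) = (57, 37, 48)
w2 = Bw1 = (8·57 + 4·37 + 3·48; 4·57 + 3·37 + 3·48; 3·57 + 3·37 + 8·48) = (748, 483, 666)
w3 = Bw2 = (9914, 6439, 9021)
Ratio: 9914/748 = 13.2540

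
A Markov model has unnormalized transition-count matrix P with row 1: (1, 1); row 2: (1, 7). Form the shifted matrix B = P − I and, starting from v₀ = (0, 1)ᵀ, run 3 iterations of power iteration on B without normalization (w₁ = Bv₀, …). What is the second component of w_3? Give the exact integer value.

228

B = P − I has rows (0, 1); (1, 6)
w1 = Bv₀ = (0·0 + 1·1; 1·0 + 6·1) = (1, 6)
w2 = Bw1 = (0·1 + 1·6; 1·1 + 6·6) = (6, 37)
w3 = Bw2 = (37, 228)
Requested component of w3: 228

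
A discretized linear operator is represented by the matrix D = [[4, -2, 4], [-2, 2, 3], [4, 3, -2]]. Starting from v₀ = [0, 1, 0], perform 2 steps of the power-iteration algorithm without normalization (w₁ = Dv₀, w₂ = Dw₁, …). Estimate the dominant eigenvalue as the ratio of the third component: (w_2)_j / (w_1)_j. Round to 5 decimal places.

w1 = Dv₀ = (4·0 + (-2)·1 + 4·0; (-2)·0 + 2·1 + 3·0; 4·0 + 3·1 + (-2)·0) = (-2, 2, 3)
w2 = Dw1 = (4·(-2) + (-2)·2 + 4·3; (-2)·(-2) + 2·2 + 3·3; 4·(-2) + 3·2 + (-2)·3) = (0, 17, -8)
Ratio at component: -8 / 3 = -2.66667

λ ≈ -2.66667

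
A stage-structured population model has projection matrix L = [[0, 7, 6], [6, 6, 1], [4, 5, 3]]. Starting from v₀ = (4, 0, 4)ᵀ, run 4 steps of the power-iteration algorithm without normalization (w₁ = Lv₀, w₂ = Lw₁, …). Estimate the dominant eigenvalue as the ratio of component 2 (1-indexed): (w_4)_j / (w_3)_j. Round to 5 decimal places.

w1 = Lv₀ = (24, 28, 28)
w2 = Lw1 = (364, 340, 320)
w3 = Lw2 = (4300, 4544, 4116)
w4 = Lw3 = (56504, 57180, 52268)
Ratio at component: 57180 / 4544 = 12.58363

12.58363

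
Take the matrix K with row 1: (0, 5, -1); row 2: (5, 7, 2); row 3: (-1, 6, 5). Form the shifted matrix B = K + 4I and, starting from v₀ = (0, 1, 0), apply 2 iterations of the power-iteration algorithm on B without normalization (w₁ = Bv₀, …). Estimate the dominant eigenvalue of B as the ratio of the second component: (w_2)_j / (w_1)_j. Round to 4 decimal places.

B = K + 4I has rows (4, 5, -1); (5, 11, 2); (-1, 6, 9)
w1 = Bv₀ = (5, 11, 6)
w2 = Bw1 = (69, 158, 115)
Ratio: 158/11 = 14.3636

14.3636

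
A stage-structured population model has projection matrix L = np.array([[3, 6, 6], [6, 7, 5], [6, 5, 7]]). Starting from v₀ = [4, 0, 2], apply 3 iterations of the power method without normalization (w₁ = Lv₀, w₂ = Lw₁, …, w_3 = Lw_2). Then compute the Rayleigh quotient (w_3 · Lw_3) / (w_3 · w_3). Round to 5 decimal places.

17.10463

w1 = Lv₀ = (3·4 + 6·0 + 6·2; 6·4 + 7·0 + 5·2; 6·4 + 5·0 + 7·2) = (24, 34, 38)
w2 = Lw1 = (3·24 + 6·34 + 6·38; 6·24 + 7·34 + 5·38; 6·24 + 5·34 + 7·38) = (504, 572, 580)
w3 = Lw2 = (8424, 9928, 9944)
Lw3 = (144504, 169760, 169792)
w3·Lw3 = 8424·144504 + 9928·169760 + 9944·169792 = 4591090624; w3·w3 = 8424·8424 + 9928·9928 + 9944·9944 = 268412096
λ ≈ 4591090624/268412096 = 17.10463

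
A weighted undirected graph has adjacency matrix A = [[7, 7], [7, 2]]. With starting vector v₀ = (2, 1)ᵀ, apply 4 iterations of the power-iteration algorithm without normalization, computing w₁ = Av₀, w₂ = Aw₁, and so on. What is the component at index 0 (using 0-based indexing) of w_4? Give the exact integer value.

w1 = Av₀ = (7·2 + 7·1; 7·2 + 2·1) = (21, 16)
w2 = Aw1 = (7·21 + 7·16; 7·21 + 2·16) = (259, 179)
w3 = Aw2 = (3066, 2171)
w4 = Aw3 = (36659, 25804)
The requested component of w4 is 36659.

36659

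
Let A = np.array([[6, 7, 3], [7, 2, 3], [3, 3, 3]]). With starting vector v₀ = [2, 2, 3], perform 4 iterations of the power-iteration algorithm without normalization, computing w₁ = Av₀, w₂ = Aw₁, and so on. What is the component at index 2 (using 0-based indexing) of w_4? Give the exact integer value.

w1 = Av₀ = (6·2 + 7·2 + 3·3; 7·2 + 2·2 + 3·3; 3·2 + 3·2 + 3·3) = (35, 27, 21)
w2 = Aw1 = (6·35 + 7·27 + 3·21; 7·35 + 2·27 + 3·21; 3·35 + 3·27 + 3·21) = (462, 362, 249)
w3 = Aw2 = (6053, 4705, 3219)
w4 = Aw3 = (78910, 61438, 41931)
The requested component of w4 is 41931.

41931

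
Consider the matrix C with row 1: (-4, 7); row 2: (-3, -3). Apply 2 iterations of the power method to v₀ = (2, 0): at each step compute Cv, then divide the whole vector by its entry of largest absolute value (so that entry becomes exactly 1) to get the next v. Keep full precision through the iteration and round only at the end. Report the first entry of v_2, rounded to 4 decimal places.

-0.2381

Cv0 = (-8.00000, -6.00000); divide by -8.00000 → v1 = (1.00000, 0.75000)
Cv1 = (1.25000, -5.25000); divide by -5.25000 → v2 = (-0.23810, 1.00000)
Requested entry of v2: -10/42 = -0.2381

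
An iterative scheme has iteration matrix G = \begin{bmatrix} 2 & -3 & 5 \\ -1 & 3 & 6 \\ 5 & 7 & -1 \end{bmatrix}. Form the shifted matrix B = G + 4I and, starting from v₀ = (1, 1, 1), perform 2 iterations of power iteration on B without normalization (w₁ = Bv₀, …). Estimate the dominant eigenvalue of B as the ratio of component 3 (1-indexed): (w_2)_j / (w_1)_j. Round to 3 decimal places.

B = G + 4I has rows (6, -3, 5); (-1, 7, 6); (5, 7, 3)
w1 = Bv₀ = (6·1 + (-3)·1 + 5·1; (-1)·1 + 7·1 + 6·1; 5·1 + 7·1 + 3·1) = (8, 12, 15)
w2 = Bw1 = (6·8 + (-3)·12 + 5·15; (-1)·8 + 7·12 + 6·15; 5·8 + 7·12 + 3·15) = (87, 166, 169)
Ratio: 169/15 = 11.267

μ ≈ 11.267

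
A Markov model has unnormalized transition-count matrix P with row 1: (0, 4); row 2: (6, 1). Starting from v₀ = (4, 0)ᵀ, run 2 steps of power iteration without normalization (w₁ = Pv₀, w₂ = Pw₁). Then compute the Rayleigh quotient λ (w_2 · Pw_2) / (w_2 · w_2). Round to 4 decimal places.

λ ≈ 2.4118

w1 = Pv₀ = (0·4 + 4·0; 6·4 + 1·0) = (0, 24)
w2 = Pw1 = (0·0 + 4·24; 6·0 + 1·24) = (96, 24)
Pw2 = (96, 600)
w2·Pw2 = 96·96 + 24·600 = 23616; w2·w2 = 96·96 + 24·24 = 9792
λ ≈ 23616/9792 = 2.4118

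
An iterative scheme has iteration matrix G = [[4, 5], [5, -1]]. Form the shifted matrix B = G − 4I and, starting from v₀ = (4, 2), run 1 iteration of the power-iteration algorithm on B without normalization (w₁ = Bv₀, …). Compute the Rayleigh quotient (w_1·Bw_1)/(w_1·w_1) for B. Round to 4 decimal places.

B = G − 4I has rows (0, 5); (5, -5)
w1 = Bv₀ = (10, 10)
Bw1 = (50, 0)
w1·Bw1 = 500; w1·w1 = 200; μ ≈ 500/200 = 2.5000

μ ≈ 2.5000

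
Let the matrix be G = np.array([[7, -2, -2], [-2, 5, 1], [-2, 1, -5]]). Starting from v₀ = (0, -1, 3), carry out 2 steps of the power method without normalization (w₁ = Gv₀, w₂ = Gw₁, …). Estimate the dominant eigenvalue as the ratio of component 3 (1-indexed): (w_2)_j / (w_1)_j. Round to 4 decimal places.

w1 = Gv₀ = (7·0 + (-2)·(-1) + (-2)·3; (-2)·0 + 5·(-1) + 1·3; (-2)·0 + 1·(-1) + (-5)·3) = (-4, -2, -16)
w2 = Gw1 = (7·(-4) + (-2)·(-2) + (-2)·(-16); (-2)·(-4) + 5·(-2) + 1·(-16); (-2)·(-4) + 1·(-2) + (-5)·(-16)) = (8, -18, 86)
Ratio at component: 86 / -16 = -5.3750

λ ≈ -5.3750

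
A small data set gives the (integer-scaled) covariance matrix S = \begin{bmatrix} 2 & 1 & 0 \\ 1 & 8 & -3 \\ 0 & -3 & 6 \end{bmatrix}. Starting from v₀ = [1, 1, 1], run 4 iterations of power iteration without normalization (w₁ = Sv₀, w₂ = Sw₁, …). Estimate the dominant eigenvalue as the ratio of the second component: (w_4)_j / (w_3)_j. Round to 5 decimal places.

9.27586

w1 = Sv₀ = (2·1 + 1·1 + 0·1; 1·1 + 8·1 + (-3)·1; 0·1 + (-3)·1 + 6·1) = (3, 6, 3)
w2 = Sw1 = (2·3 + 1·6 + 0·3; 1·3 + 8·6 + (-3)·3; 0·3 + (-3)·6 + 6·3) = (12, 42, 0)
w3 = Sw2 = (66, 348, -126)
w4 = Sw3 = (480, 3228, -1800)
Ratio at component: 3228 / 348 = 9.27586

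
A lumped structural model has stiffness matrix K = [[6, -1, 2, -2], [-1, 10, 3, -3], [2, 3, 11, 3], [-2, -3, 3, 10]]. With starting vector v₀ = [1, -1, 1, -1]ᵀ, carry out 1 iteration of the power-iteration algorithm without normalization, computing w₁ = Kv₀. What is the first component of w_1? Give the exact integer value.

11

w1 = Kv₀ = (11, -5, 7, -6)
The requested component of w1 is 11.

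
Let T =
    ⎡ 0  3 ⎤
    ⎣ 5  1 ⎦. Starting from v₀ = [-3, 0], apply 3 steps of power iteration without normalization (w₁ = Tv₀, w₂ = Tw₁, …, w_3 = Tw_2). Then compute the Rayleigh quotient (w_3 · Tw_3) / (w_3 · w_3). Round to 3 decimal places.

w1 = Tv₀ = (0·(-3) + 3·0; 5·(-3) + 1·0) = (0, -15)
w2 = Tw1 = (0·0 + 3·(-15); 5·0 + 1·(-15)) = (-45, -15)
w3 = Tw2 = (-45, -240)
Tw3 = (-720, -465)
w3·Tw3 = (-45)·(-720) + (-240)·(-465) = 144000; w3·w3 = (-45)·(-45) + (-240)·(-240) = 59625
λ ≈ 144000/59625 = 2.415

2.415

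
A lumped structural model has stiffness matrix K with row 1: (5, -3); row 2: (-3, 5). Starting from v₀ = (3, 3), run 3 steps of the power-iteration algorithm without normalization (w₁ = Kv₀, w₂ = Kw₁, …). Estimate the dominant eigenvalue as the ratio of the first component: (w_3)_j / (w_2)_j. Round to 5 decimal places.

2.00000

w1 = Kv₀ = (6, 6)
w2 = Kw1 = (12, 12)
w3 = Kw2 = (24, 24)
Ratio at component: 24 / 12 = 2.00000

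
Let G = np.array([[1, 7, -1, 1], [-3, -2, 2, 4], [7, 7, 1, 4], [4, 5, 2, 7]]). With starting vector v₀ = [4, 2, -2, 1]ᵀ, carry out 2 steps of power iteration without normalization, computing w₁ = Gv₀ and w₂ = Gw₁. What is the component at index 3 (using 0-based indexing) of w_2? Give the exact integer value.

w1 = Gv₀ = (1·4 + 7·2 + (-1)·(-2) + 1·1; (-3)·4 + (-2)·2 + 2·(-2) + 4·1; 7·4 + 7·2 + 1·(-2) + 4·1; 4·4 + 5·2 + 2·(-2) + 7·1) = (21, -16, 44, 29)
w2 = Gw1 = (1·21 + 7·(-16) + (-1)·44 + 1·29; (-3)·21 + (-2)·(-16) + 2·44 + 4·29; 7·21 + 7·(-16) + 1·44 + 4·29; 4·21 + 5·(-16) + 2·44 + 7·29) = (-106, 173, 195, 295)
The requested component of w2 is 295.

295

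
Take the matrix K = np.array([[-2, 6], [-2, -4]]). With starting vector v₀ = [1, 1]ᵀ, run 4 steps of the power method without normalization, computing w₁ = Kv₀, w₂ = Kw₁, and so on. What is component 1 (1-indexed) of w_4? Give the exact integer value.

w1 = Kv₀ = (4, -6)
w2 = Kw1 = (-44, 16)
w3 = Kw2 = (184, 24)
w4 = Kw3 = (-224, -464)
The requested component of w4 is -224.

-224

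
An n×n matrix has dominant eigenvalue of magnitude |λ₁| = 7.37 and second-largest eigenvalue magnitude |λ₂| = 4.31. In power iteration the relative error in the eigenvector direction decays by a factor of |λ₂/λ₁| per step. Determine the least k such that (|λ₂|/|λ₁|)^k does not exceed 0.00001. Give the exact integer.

22

|λ₂/λ₁| = 4.31/7.37 = 0.58480
Need k ≥ ln(0.00001) / ln(0.58480) = -11.5129 / -0.5365 ≈ 21.460
Smallest integer k satisfying the bound: 22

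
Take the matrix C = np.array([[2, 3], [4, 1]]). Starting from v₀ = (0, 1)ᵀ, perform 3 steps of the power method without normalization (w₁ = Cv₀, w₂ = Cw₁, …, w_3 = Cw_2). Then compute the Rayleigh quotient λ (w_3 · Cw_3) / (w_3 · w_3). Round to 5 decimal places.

5.03540

w1 = Cv₀ = (2·0 + 3·1; 4·0 + 1·1) = (3, 1)
w2 = Cw1 = (2·3 + 3·1; 4·3 + 1·1) = (9, 13)
w3 = Cw2 = (57, 49)
Cw3 = (261, 277)
w3·Cw3 = 57·261 + 49·277 = 28450; w3·w3 = 57·57 + 49·49 = 5650
λ ≈ 28450/5650 = 5.03540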